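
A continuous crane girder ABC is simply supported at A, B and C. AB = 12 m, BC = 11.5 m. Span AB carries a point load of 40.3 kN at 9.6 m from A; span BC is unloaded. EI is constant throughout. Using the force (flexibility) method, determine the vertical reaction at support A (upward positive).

R_A = 5.097 kN

Take M_B as the redundant. Released structure: two simple spans AB and BC with a hinge at B.
End slopes at the hinge B, treating each span as simply supported:
  span AB: point load 40.3 at a = 9.6: Pab(L + a)/(6LEI) = 278.6/EI
  relative rotation θ_0 = (278.6 + 0)/EI = 278.6/EI
A unit hogging moment at B produces rotation L₁/(3EI) + L₂/(3EI) = 7.833/EI.
Compatibility: M_B·(L₁+L₂)/(3EI) = θ_0, giving M_B = 35.56 kN·m (hogging).
Span AB, ΣM about A with M_B applied at B: R_B^{AB}·12 = 386.9 + 35.56, so R_B^{AB} = 35.2 kN and R_A = 40.3 − 35.2 = 5.097 kN.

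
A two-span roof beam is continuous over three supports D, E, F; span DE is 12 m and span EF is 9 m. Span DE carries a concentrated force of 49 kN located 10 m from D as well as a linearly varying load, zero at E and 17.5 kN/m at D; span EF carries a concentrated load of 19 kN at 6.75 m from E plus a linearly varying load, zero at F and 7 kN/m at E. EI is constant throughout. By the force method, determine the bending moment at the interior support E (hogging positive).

Release continuity at E by inserting a hinge; the redundant is the internal moment M_E. The primary structure is two simply-supported spans DE and EF.
End slopes at the hinge E, treating each span as simply supported:
  span DE: point load 49 at a = 10: Pab(L + a)/(6LEI) = 299.4/EI
  span DE: triangular load, peak 17.5: 7w₀L³/(360EI) = 588/EI
  span EF: point load 19 at a = 6.75: Pab(L + b)/(6LEI) = 60.12/EI
  span EF: triangular load, peak 7: w₀L³/(45EI) = 113.4/EI
  relative rotation θ_0 = (887.4 + 173.5)/EI = 1061/EI
A unit hogging moment at E produces rotation L₁/(3EI) + L₂/(3EI) = 7/EI.
Slope continuity at E: θ_0 = M_E·7/EI, so M_E = 1061/7 = 151.6 kN·m (hogging).

M_E = 151.6 kN·m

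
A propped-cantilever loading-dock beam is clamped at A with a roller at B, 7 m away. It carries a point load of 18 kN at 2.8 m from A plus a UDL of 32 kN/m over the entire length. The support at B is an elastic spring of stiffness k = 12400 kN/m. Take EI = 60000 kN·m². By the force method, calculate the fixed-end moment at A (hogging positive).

M_A = 245.1 kN·m

Release the roller at B. Primary structure: cantilever fixed at A.
Downward deflection at the released point B due to the loads:
  point load 18 at a = 2.8: Pa²(3L − a)/(6EI) = 428.1/EI
  UDL 32: wL⁴/(8EI) = 9604/EI
  δ_0 = 10032/EI
Flexibility coefficient — unit upward force at B: δ_{BB} = L³/(3EI) = 114.3/EI.
With EI = 60000 kN·m²: δ_0 = 0.1672 m and δ_{BB} = 0.001906 m/kN.
Compatibility — the spring shortens by R_B/k under the reaction it provides: δ_0 − R_B·δ_{BB} = R_B/k. With 1/k = 0.000081 m/kN, R_B = δ_0 / (δ_{BB} + 1/k) = 0.1672 / (0.001906 + 0.000081) = 84.18 kN.
Moment equilibrium about A: M_A = Σ(load moments about A) − R_B·L = 834.4 − 84.18×7 = 245.1 kN·m.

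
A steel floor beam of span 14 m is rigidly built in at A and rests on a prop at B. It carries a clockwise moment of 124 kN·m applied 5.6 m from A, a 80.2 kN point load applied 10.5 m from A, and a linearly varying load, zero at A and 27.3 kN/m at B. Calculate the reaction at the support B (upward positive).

R_B = 164.4 kN

Take the reaction at B as the redundant and release it; the primary structure is a cantilever fixed at A.
Deflection at B on the released cantilever, summing each load's contribution:
  clockwise couple 124 at a = 5.6: M₀a(2L − a)/(2EI) = 7777/EI
  point load 80.2 at a = 10.5: Pa²(3L − a)/(6EI) = 46421/EI
  triangular load, peak 27.3 at the free end: 11w₀L⁴/(120EI) = 96136/EI
  δ_0 = 150334/EI
Tip deflection under a unit load at B: L³/(3EI) = 914.7/EI.
Compatibility at B: δ_0 − R_B·δ_{BB} = 0, so R_B = 150334/914.7 = 164.4 kN.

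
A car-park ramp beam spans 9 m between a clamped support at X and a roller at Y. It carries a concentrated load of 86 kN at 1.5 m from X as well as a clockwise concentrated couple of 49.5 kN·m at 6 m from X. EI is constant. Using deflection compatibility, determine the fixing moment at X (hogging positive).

Choose R_Y as the redundant. The primary structure is the cantilever fixed at X.
Primary-structure tip deflection at Y by superposition:
  point load 86 at a = 1.5: Pa²(3L − a)/(6EI) = 822.4/EI
  clockwise couple 49.5 at a = 6: M₀a(2L − a)/(2EI) = 1782/EI
  δ_0 = 2604/EI
Flexibility coefficient — unit upward force at Y: δ_{YY} = L³/(3EI) = 243/EI.
The prop prevents deflection at Y: R_Y = δ_0/δ_{YY} = 2604/243 = 10.72 kN.
Moment equilibrium about X: M_X = Σ(load moments about X) − R_Y·L = 178.5 − 10.72×9 = 82.04 kN·m.

M_X = 82.04 kN·m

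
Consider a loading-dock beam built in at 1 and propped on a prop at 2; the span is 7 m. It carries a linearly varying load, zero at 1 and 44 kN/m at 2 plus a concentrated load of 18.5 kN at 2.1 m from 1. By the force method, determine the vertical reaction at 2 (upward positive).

Release the roller at 2. Primary structure: cantilever fixed at 1.
Downward deflection at the released point 2 due to the loads:
  triangular load, peak 44 at the free end: 11w₀L⁴/(120EI) = 9684/EI
  point load 18.5 at a = 2.1: Pa²(3L − a)/(6EI) = 257/EI
  δ_0 = 9941/EI
Flexibility coefficient — unit upward force at 2: δ_{22} = L³/(3EI) = 114.3/EI.
The prop prevents deflection at 2: R_2 = δ_0/δ_{22} = 9941/114.3 = 86.95 kN.

R_2 = 86.95 kN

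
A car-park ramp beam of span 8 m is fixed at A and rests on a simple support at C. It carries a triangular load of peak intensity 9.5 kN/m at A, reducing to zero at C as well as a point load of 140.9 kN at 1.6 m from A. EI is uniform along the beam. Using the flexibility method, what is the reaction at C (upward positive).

Remove the prop at C; the released (primary) structure is a cantilever built in at A.
Free-end deflection of the primary structure under the applied loading (downward +):
  triangular load, peak 9.5 at the fixed end: w₀L⁴/(30EI) = 1297/EI
  point load 140.9 at a = 1.6: Pa²(3L − a)/(6EI) = 1347/EI
  δ_0 = 2644/EI
Flexibility coefficient — unit upward force at C: δ_{CC} = L³/(3EI) = 170.7/EI.
The prop prevents deflection at C: R_C = δ_0/δ_{CC} = 2644/170.7 = 15.49 kN.

R_C = 15.49 kN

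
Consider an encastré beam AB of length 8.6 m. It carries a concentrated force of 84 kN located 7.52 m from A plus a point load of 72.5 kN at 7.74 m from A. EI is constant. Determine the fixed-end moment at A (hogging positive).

M_A = 15.57 kN·m

Release both end moments; the primary structure is a simply-supported span AB with redundants M_A and M_B.
End rotations of the released simple span under the applied load (×1/EI):
  at A: point load 84 at a = 7.52: Pab(L + b)/(6LEI) = 128/EI
  at B: point load 84 at a = 7.52: Pab(L + a)/(6LEI) = 213.1/EI
  at A: point load 72.5 at a = 7.74: Pab(L + b)/(6LEI) = 88.47/EI
  at B: point load 72.5 at a = 7.74: Pab(L + a)/(6LEI) = 152.8/EI
  θ_A0 = 216.5/EI,  θ_B0 = 365.9/EI
Flexibility coefficients: a unit moment at one end gives L/(3EI) there and L/(6EI) at the far end, so f₁₁ = f₂₂ = 2.867/EI and f₁₂ = f₂₁ = 1.433/EI.
Compatibility — zero rotation at each built-in end:
  2.867 M_A + 1.433 M_B = 216.5
  1.433 M_A + 2.867 M_B = 365.9
Solving the pair gives M_A = 15.57 kN·m and M_B = 119.9 kN·m (hogging).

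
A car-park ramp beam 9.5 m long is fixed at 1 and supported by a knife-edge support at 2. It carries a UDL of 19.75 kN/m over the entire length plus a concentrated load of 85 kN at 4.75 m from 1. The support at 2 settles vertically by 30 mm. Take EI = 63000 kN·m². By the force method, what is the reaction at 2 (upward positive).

R_2 = 90.31 kN

Choose R_2 as the redundant. The primary structure is the cantilever fixed at 1.
Deflection at 2 on the released cantilever, summing each load's contribution:
  UDL 19.75: wL⁴/(8EI) = 20108/EI
  point load 85 at a = 4.75: Pa²(3L − a)/(6EI) = 7591/EI
  δ_0 = 27699/EI
Tip deflection under a unit load at 2: L³/(3EI) = 285.8/EI.
With EI = 63000 kN·m²: δ_0 = 0.43967 m and δ_{22} = 0.004536 m/kN.
Compatibility — the beam at 2 must follow the support down by 0.03 m: δ_0 − R_2·δ_{22} = 0.03, so R_2 = (0.43967 − 0.03)/0.004536 = 90.31 kN.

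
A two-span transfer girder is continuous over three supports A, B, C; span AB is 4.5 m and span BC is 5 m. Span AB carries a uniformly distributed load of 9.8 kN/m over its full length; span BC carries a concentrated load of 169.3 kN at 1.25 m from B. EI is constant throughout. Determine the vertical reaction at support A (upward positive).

R_A = 3.196 kN

Take M_B as the redundant. Released structure: two simple spans AB and BC with a hinge at B.
Discontinuity in slope at B on the released structure — sum the simple-span end rotations:
  span AB: UDL 9.8: wL³/(24EI) = 37.21/EI
  span BC: point load 169.3 at a = 1.25: Pab(L + b)/(6LEI) = 231.5/EI
  relative rotation θ_0 = (37.21 + 231.5)/EI = 268.7/EI
A unit hogging moment at B produces rotation L₁/(3EI) + L₂/(3EI) = 3.167/EI.
Slope continuity at B: θ_0 = M_B·3.167/EI, so M_B = 268.7/3.167 = 84.84 kN·m (hogging).
Span AB, ΣM about A with M_B applied at B: R_B^{AB}·4.5 = 99.22 + 84.84, so R_B^{AB} = 40.9 kN and R_A = 44.1 − 40.9 = 3.196 kN.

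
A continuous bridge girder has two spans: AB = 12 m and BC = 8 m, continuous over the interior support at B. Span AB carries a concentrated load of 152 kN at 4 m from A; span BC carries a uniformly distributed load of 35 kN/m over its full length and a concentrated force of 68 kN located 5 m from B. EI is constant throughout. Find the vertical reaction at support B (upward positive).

R_B = 280.6 kN

Take M_B as the redundant. Released structure: two simple spans AB and BC with a hinge at B.
Discontinuity in slope at B on the released structure — sum the simple-span end rotations:
  span AB: point load 152 at a = 4: Pab(L + a)/(6LEI) = 1081/EI
  span BC: UDL 35: wL³/(24EI) = 746.7/EI
  span BC: point load 68 at a = 5: Pab(L + b)/(6LEI) = 233.8/EI
  relative rotation θ_0 = (1081 + 980.4)/EI = 2061/EI
A unit hogging moment at B produces rotation L₁/(3EI) + L₂/(3EI) = 6.667/EI.
Compatibility: M_B·(L₁+L₂)/(3EI) = θ_0, giving M_B = 309.2 kN·m (hogging).
Span AB, ΣM about A with M_B applied at B: R_B^{AB}·12 = 608 + 309.2, so R_B^{AB} = 76.43 kN and R_A = 152 − 76.43 = 75.57 kN.
Span BC, ΣM about C: R_B^{BC}·8 = 1324 + 309.2, so R_B^{BC} = 204.1 kN and R_C = 348 − 204.1 = 143.9 kN.
R_B = 76.43 + 204.1 = 280.6 kN.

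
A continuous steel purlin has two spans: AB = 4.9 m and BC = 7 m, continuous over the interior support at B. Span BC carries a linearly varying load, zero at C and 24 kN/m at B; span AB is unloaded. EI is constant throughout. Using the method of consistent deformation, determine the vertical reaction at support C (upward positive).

Release continuity at B by inserting a hinge; the redundant is the internal moment M_B. The primary structure is two simply-supported spans AB and BC.
Rotations at B on the released spans (each span's end-slope, ×1/EI):
  span BC: triangular load, peak 24: w₀L³/(45EI) = 182.9/EI
  relative rotation θ_0 = (0 + 182.9)/EI = 182.9/EI
A unit hogging moment at B produces rotation L₁/(3EI) + L₂/(3EI) = 3.967/EI.
Compatibility: M_B·(L₁+L₂)/(3EI) = θ_0, giving M_B = 46.12 kN·m (hogging).
Span BC, ΣM about C: R_B^{BC}·7 = 392 + 46.12, so R_B^{BC} = 62.59 kN and R_C = 84 − 62.59 = 21.41 kN.

R_C = 21.41 kN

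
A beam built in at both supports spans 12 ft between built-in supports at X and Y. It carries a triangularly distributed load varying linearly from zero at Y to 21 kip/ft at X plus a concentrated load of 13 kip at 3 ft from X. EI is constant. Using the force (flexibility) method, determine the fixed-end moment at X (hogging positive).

M_X = 173.1 kip·ft

Release both end moments; the primary structure is a simply-supported span XY with redundants M_X and M_Y.
End rotations of the released simple span under the applied load (×1/EI):
  at X: triangular load, peak 21: w₀L³/(45EI) = 806.4/EI
  at Y: triangular load, peak 21: 7w₀L³/(360EI) = 705.6/EI
  at X: point load 13 at a = 3: Pab(L + b)/(6LEI) = 102.4/EI
  at Y: point load 13 at a = 3: Pab(L + a)/(6LEI) = 73.12/EI
  θ_X0 = 908.8/EI,  θ_Y0 = 778.7/EI
Flexibility coefficients: a unit moment at one end gives L/(3EI) there and L/(6EI) at the far end, so f₁₁ = f₂₂ = 4/EI and f₁₂ = f₂₁ = 2/EI.
Compatibility — zero rotation at each built-in end:
  4 M_X + 2 M_Y = 908.8
  2 M_X + 4 M_Y = 778.7
Solving the pair gives M_X = 173.1 kip·ft and M_Y = 108.1 kip·ft (hogging).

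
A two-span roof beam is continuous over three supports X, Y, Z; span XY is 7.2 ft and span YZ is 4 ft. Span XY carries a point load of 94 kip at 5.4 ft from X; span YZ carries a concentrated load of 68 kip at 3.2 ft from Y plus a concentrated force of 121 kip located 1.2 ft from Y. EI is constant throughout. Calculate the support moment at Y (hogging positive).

M_Y = 111.6 kip·ft

Take M_Y as the redundant. Released structure: two simple spans XY and YZ with a hinge at Y.
End slopes at the hinge Y, treating each span as simply supported:
  span XY: point load 94 at a = 5.4: Pab(L + a)/(6LEI) = 266.5/EI
  span YZ: point load 68 at a = 3.2: Pab(L + b)/(6LEI) = 34.82/EI
  span YZ: point load 121 at a = 1.2: Pab(L + b)/(6LEI) = 115.2/EI
  relative rotation θ_0 = (266.5 + 150)/EI = 416.5/EI
A unit hogging moment at Y produces rotation L₁/(3EI) + L₂/(3EI) = 3.733/EI.
Compatibility: M_Y·(L₁+L₂)/(3EI) = θ_0, giving M_Y = 111.6 kip·ft (hogging).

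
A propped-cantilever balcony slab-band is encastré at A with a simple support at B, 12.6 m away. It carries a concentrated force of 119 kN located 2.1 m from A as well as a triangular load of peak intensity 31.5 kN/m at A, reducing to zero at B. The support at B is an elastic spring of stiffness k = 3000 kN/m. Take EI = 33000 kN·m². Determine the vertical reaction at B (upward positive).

Take the reaction at B as the redundant and release it; the primary structure is a cantilever fixed at A.
Deflection at B on the released cantilever, summing each load's contribution:
  point load 119 at a = 2.1: Pa²(3L − a)/(6EI) = 3123/EI
  triangular load, peak 31.5 at the fixed end: w₀L⁴/(30EI) = 26465/EI
  δ_0 = 29587/EI
Flexibility coefficient — unit upward force at B: δ_{BB} = L³/(3EI) = 666.8/EI.
With EI = 33000 kN·m²: δ_0 = 0.89659 m and δ_{BB} = 0.020206 m/kN.
Compatibility — the spring shortens by R_B/k under the reaction it provides: δ_0 − R_B·δ_{BB} = R_B/k. With 1/k = 0.000333 m/kN, R_B = δ_0 / (δ_{BB} + 1/k) = 0.89659 / (0.020206 + 0.000333) = 43.65 kN.

R_B = 43.65 kN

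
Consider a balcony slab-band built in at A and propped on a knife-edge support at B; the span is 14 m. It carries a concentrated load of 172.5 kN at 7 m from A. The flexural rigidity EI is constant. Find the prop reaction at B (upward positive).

Release the roller at B. Primary structure: cantilever fixed at A.
Primary-structure tip deflection at B by superposition:
  point load 172.5 at a = 7: Pa²(3L − a)/(6EI) = 49306/EI
Flexibility coefficient — unit upward force at B: δ_{BB} = L³/(3EI) = 914.7/EI.
Compatibility at B: δ_0 − R_B·δ_{BB} = 0, so R_B = 49306/914.7 = 53.91 kN.

R_B = 53.91 kN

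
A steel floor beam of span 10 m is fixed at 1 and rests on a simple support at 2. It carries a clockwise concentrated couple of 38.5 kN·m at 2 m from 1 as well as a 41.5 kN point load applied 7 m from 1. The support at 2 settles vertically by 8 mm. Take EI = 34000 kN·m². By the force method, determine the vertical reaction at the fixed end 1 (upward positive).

R_1 = 16.85 kN

Choose R_2 as the redundant. The primary structure is the cantilever fixed at 1.
Deflection at 2 on the released cantilever, summing each load's contribution:
  clockwise couple 38.5 at a = 2: M₀a(2L − a)/(2EI) = 693/EI
  point load 41.5 at a = 7: Pa²(3L − a)/(6EI) = 7795/EI
  δ_0 = 8488/EI
Tip deflection under a unit load at 2: L³/(3EI) = 333.3/EI.
With EI = 34000 kN·m²: δ_0 = 0.24965 m and δ_{22} = 0.009804 m/kN.
Compatibility — the beam at 2 must follow the support down by 0.008 m: δ_0 − R_2·δ_{22} = 0.008, so R_2 = (0.24965 − 0.008)/0.009804 = 24.65 kN.
Vertical equilibrium: R_1 = ΣP − R_2 = 41.5 − 24.65 = 16.85 kN.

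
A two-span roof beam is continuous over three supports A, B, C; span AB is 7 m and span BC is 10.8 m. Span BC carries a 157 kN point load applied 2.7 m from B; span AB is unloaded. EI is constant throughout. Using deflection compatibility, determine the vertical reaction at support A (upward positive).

R_A = -24.11 kN

Release continuity at B by inserting a hinge; the redundant is the internal moment M_B. The primary structure is two simply-supported spans AB and BC.
Discontinuity in slope at B on the released structure — sum the simple-span end rotations:
  span BC: point load 157 at a = 2.7: Pab(L + b)/(6LEI) = 1001/EI
  relative rotation θ_0 = (0 + 1001)/EI = 1001/EI
A unit hogging moment at B produces rotation L₁/(3EI) + L₂/(3EI) = 5.933/EI.
Compatibility: M_B·(L₁+L₂)/(3EI) = θ_0, giving M_B = 168.8 kN·m (hogging).
Span AB, ΣM about A with M_B applied at B: R_B^{AB}·7 = 0 + 168.8, so R_B^{AB} = 24.11 kN and R_A = 0 − 24.11 = -24.11 kN.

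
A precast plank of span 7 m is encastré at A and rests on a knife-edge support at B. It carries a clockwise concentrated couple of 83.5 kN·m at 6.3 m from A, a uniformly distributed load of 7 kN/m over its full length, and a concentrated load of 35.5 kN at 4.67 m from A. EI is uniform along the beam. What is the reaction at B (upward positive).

R_B = 54.52 kN

Release the roller at B. Primary structure: cantilever fixed at A.
Free-end deflection of the primary structure under the applied loading (downward +):
  clockwise couple 83.5 at a = 6.3: M₀a(2L − a)/(2EI) = 2025/EI
  UDL 7: wL⁴/(8EI) = 2101/EI
  point load 35.5 at a = 4.67: Pa²(3L − a)/(6EI) = 2107/EI
  δ_0 = 6233/EI
Flexibility coefficient — unit upward force at B: δ_{BB} = L³/(3EI) = 114.3/EI.
Compatibility at B: δ_0 − R_B·δ_{BB} = 0, so R_B = 6233/114.3 = 54.52 kN.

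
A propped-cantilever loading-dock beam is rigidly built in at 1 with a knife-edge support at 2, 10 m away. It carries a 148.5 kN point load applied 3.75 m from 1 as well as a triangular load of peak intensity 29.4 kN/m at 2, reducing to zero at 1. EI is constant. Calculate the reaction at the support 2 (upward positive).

Release the roller at 2. Primary structure: cantilever fixed at 1.
Free-end deflection of the primary structure under the applied loading (downward +):
  point load 148.5 at a = 3.75: Pa²(3L − a)/(6EI) = 9136/EI
  triangular load, peak 29.4 at the free end: 11w₀L⁴/(120EI) = 26950/EI
  δ_0 = 36086/EI
Tip deflection under a unit load at 2: L³/(3EI) = 333.3/EI.
Compatibility at 2: δ_0 − R_2·δ_{22} = 0, so R_2 = 36086/333.3 = 108.3 kN.

R_2 = 108.3 kN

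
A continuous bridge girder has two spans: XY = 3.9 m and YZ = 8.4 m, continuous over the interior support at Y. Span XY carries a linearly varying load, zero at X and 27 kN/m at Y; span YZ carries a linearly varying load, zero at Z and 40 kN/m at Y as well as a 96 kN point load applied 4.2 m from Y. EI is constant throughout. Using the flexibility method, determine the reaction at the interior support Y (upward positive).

Release continuity at Y by inserting a hinge; the redundant is the internal moment M_Y. The primary structure is two simply-supported spans XY and YZ.
Discontinuity in slope at Y on the released structure — sum the simple-span end rotations:
  span XY: triangular load, peak 27: w₀L³/(45EI) = 35.59/EI
  span YZ: triangular load, peak 40: w₀L³/(45EI) = 526.8/EI
  span YZ: point load 96 at a = 4.2: Pab(L + b)/(6LEI) = 423.4/EI
  relative rotation θ_0 = (35.59 + 950.2)/EI = 985.8/EI
A unit hogging moment at Y produces rotation L₁/(3EI) + L₂/(3EI) = 4.1/EI.
Compatibility: M_Y·(L₁+L₂)/(3EI) = θ_0, giving M_Y = 240.4 kN·m (hogging).
Span XY, ΣM about X with M_Y applied at Y: R_Y^{XY}·3.9 = 136.9 + 240.4, so R_Y^{XY} = 96.75 kN and R_X = 52.65 − 96.75 = -44.1 kN.
Span YZ, ΣM about Z: R_Y^{YZ}·8.4 = 1344 + 240.4, so R_Y^{YZ} = 188.6 kN and R_Z = 264 − 188.6 = 75.38 kN.
R_Y = 96.75 + 188.6 = 285.4 kN.

R_Y = 285.4 kN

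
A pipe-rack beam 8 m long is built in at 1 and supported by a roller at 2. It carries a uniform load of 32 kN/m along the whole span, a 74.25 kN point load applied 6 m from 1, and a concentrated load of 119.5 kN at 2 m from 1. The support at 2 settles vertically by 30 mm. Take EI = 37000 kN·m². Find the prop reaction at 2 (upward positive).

Remove the prop at 2; the released (primary) structure is a cantilever built in at 1.
Primary-structure tip deflection at 2 by superposition:
  UDL 32: wL⁴/(8EI) = 16384/EI
  point load 74.25 at a = 6: Pa²(3L − a)/(6EI) = 8019/EI
  point load 119.5 at a = 2: Pa²(3L − a)/(6EI) = 1753/EI
  δ_0 = 26156/EI
Tip deflection under a unit load at 2: L³/(3EI) = 170.7/EI.
With EI = 37000 kN·m²: δ_0 = 0.70691 m and δ_{22} = 0.004613 m/kN.
Compatibility — the beam at 2 must follow the support down by 0.03 m: δ_0 − R_2·δ_{22} = 0.03, so R_2 = (0.70691 − 0.03)/0.004613 = 146.8 kN.

R_2 = 146.8 kN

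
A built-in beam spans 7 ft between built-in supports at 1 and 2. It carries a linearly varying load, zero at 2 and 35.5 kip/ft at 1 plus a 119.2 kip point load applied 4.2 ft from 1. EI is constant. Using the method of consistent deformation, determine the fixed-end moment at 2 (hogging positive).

Release both end moments; the primary structure is a simply-supported span 12 with redundants M_1 and M_2.
On the primary (simply-supported) span, the end slopes from the loading are:
  at 1: triangular load, peak 35.5: w₀L³/(45EI) = 270.6/EI
  at 2: triangular load, peak 35.5: 7w₀L³/(360EI) = 236.8/EI
  at 1: point load 119.2 at a = 4.2: Pab(L + b)/(6LEI) = 327.1/EI
  at 2: point load 119.2 at a = 4.2: Pab(L + a)/(6LEI) = 373.8/EI
  θ_10 = 597.7/EI,  θ_20 = 610.6/EI
Flexibility coefficients: a unit moment at one end gives L/(3EI) there and L/(6EI) at the far end, so f₁₁ = f₂₂ = 2.333/EI and f₁₂ = f₂₁ = 1.167/EI.
Compatibility — zero rotation at each built-in end:
  2.333 M_1 + 1.167 M_2 = 597.7
  1.167 M_1 + 2.333 M_2 = 610.6
Solving the pair gives M_1 = 167.1 kip·ft and M_2 = 178.1 kip·ft (hogging).

M_2 = 178.1 kip·ft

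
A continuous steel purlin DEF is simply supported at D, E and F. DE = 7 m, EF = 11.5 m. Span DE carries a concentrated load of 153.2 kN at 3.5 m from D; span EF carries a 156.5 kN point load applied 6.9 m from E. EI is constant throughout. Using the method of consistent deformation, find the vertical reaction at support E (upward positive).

Insert a hinge at E; M_E is the redundant, and each span becomes simply supported.
End slopes at the hinge E, treating each span as simply supported:
  span DE: point load 153.2 at a = 3.5: Pab(L + a)/(6LEI) = 469.2/EI
  span EF: point load 156.5 at a = 6.9: Pab(L + b)/(6LEI) = 1159/EI
  relative rotation θ_0 = (469.2 + 1159)/EI = 1628/EI
A unit hogging moment at E produces rotation L₁/(3EI) + L₂/(3EI) = 6.167/EI.
Compatibility: M_E·(L₁+L₂)/(3EI) = θ_0, giving M_E = 264 kN·m (hogging).
Span DE, ΣM about D with M_E applied at E: R_E^{DE}·7 = 536.2 + 264, so R_E^{DE} = 114.3 kN and R_D = 153.2 − 114.3 = 38.88 kN.
Span EF, ΣM about F: R_E^{EF}·11.5 = 719.9 + 264, so R_E^{EF} = 85.56 kN and R_F = 156.5 − 85.56 = 70.94 kN.
R_E = 114.3 + 85.56 = 199.9 kN.

R_E = 199.9 kN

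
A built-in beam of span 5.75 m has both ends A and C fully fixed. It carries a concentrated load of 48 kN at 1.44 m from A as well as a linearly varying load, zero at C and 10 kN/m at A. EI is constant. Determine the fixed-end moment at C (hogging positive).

M_C = 24 kN·m

Release both end moments; the primary structure is a simply-supported span AC with redundants M_A and M_C.
End rotations of the released simple span under the applied load (×1/EI):
  at A: point load 48 at a = 1.44: Pab(L + b)/(6LEI) = 86.87/EI
  at C: point load 48 at a = 1.44: Pab(L + a)/(6LEI) = 62.09/EI
  at A: triangular load, peak 10: w₀L³/(45EI) = 42.25/EI
  at C: triangular load, peak 10: 7w₀L³/(360EI) = 36.97/EI
  θ_A0 = 129.1/EI,  θ_C0 = 99.05/EI
Flexibility coefficients: a unit moment at one end gives L/(3EI) there and L/(6EI) at the far end, so f₁₁ = f₂₂ = 1.917/EI and f₁₂ = f₂₁ = 0.9583/EI.
Compatibility — zero rotation at each built-in end:
  1.917 M_A + 0.9583 M_C = 129.1
  0.9583 M_A + 1.917 M_C = 99.05
Solving the pair gives M_A = 55.37 kN·m and M_C = 24 kN·m (hogging).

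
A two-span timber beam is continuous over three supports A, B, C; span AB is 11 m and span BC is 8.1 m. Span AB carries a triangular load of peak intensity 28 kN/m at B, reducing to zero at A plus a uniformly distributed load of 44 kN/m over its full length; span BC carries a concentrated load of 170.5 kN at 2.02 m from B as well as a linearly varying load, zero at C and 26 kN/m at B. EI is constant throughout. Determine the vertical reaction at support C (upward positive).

R_C = -3.559 kN

Release continuity at B by inserting a hinge; the redundant is the internal moment M_B. The primary structure is two simply-supported spans AB and BC.
Rotations at B on the released spans (each span's end-slope, ×1/EI):
  span AB: triangular load, peak 28: w₀L³/(45EI) = 828.2/EI
  span AB: UDL 44: wL³/(24EI) = 2440/EI
  span BC: point load 170.5 at a = 2.02: Pab(L + b)/(6LEI) = 611/EI
  span BC: triangular load, peak 26: w₀L³/(45EI) = 307.1/EI
  relative rotation θ_0 = (3268 + 918)/EI = 4186/EI
A unit hogging moment at B produces rotation L₁/(3EI) + L₂/(3EI) = 6.367/EI.
Compatibility: M_B·(L₁+L₂)/(3EI) = θ_0, giving M_B = 657.5 kN·m (hogging).
Span BC, ΣM about C: R_B^{BC}·8.1 = 1605 + 657.5, so R_B^{BC} = 279.4 kN and R_C = 275.8 − 279.4 = -3.559 kN.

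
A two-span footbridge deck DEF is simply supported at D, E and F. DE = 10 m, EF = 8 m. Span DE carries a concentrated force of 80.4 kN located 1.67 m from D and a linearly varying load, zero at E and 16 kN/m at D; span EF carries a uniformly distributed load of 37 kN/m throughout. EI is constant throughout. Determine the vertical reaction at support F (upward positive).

Insert a hinge at E; M_E is the redundant, and each span becomes simply supported.
Discontinuity in slope at E on the released structure — sum the simple-span end rotations:
  span DE: point load 80.4 at a = 1.67: Pab(L + a)/(6LEI) = 217.5/EI
  span DE: triangular load, peak 16: 7w₀L³/(360EI) = 311.1/EI
  span EF: UDL 37: wL³/(24EI) = 789.3/EI
  relative rotation θ_0 = (528.7 + 789.3)/EI = 1318/EI
A unit hogging moment at E produces rotation L₁/(3EI) + L₂/(3EI) = 6/EI.
Slope continuity at E: θ_0 = M_E·6/EI, so M_E = 1318/6 = 219.7 kN·m (hogging).
Span EF, ΣM about F: R_E^{EF}·8 = 1184 + 219.7, so R_E^{EF} = 175.5 kN and R_F = 296 − 175.5 = 120.5 kN.

R_F = 120.5 kN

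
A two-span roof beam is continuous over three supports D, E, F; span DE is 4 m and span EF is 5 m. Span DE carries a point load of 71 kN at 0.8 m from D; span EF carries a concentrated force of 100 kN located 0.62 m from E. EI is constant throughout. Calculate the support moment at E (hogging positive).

M_E = 40.42 kN·m

Insert a hinge at E; M_E is the redundant, and each span becomes simply supported.
End slopes at the hinge E, treating each span as simply supported:
  span DE: point load 71 at a = 0.8: Pab(L + a)/(6LEI) = 36.35/EI
  span EF: point load 100 at a = 0.62: Pab(L + b)/(6LEI) = 84.91/EI
  relative rotation θ_0 = (36.35 + 84.91)/EI = 121.3/EI
A unit hogging moment at E produces rotation L₁/(3EI) + L₂/(3EI) = 3/EI.
Compatibility: M_E·(L₁+L₂)/(3EI) = θ_0, giving M_E = 40.42 kN·m (hogging).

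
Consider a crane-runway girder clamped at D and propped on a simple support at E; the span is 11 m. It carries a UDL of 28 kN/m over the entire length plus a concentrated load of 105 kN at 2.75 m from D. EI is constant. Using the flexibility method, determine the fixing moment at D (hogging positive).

M_D = 613 kN·m

Remove the prop at E; the released (primary) structure is a cantilever built in at D.
Deflection at E on the released cantilever, summing each load's contribution:
  UDL 28: wL⁴/(8EI) = 51244/EI
  point load 105 at a = 2.75: Pa²(3L − a)/(6EI) = 4003/EI
  δ_0 = 55247/EI
Tip deflection under a unit load at E: L³/(3EI) = 443.7/EI.
Compatibility at E: δ_0 − R_E·δ_{EE} = 0, so R_E = 55247/443.7 = 124.5 kN.
Moment equilibrium about D: M_D = Σ(load moments about D) − R_E·L = 1983 − 124.5×11 = 613 kN·m.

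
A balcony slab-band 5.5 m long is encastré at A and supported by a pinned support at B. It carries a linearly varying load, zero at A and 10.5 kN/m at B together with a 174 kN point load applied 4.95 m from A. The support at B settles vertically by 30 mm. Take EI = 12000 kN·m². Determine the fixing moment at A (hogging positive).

M_A = 101.6 kN·m

Take the reaction at B as the redundant and release it; the primary structure is a cantilever fixed at A.
Primary-structure tip deflection at B by superposition:
  triangular load, peak 10.5 at the free end: 11w₀L⁴/(120EI) = 880.7/EI
  point load 174 at a = 4.95: Pa²(3L − a)/(6EI) = 8207/EI
  δ_0 = 9088/EI
Tip deflection under a unit load at B: L³/(3EI) = 55.46/EI.
With EI = 12000 kN·m²: δ_0 = 0.75732 m and δ_{BB} = 0.004622 m/kN.
Compatibility — the beam at B must follow the support down by 0.03 m: δ_0 − R_B·δ_{BB} = 0.03, so R_B = (0.75732 − 0.03)/0.004622 = 157.4 kN.
Moment equilibrium about A: M_A = Σ(load moments about A) − R_B·L = 967.2 − 157.4×5.5 = 101.6 kN·m.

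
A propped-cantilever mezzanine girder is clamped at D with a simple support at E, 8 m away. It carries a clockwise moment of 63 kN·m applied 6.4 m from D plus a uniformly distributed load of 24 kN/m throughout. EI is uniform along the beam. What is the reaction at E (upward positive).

R_E = 83.34 kN

Choose R_E as the redundant. The primary structure is the cantilever fixed at D.
Downward deflection at the released point E due to the loads:
  clockwise couple 63 at a = 6.4: M₀a(2L − a)/(2EI) = 1935/EI
  UDL 24: wL⁴/(8EI) = 12288/EI
  δ_0 = 14223/EI
Flexibility coefficient — unit upward force at E: δ_{EE} = L³/(3EI) = 170.7/EI.
The prop prevents deflection at E: R_E = δ_0/δ_{EE} = 14223/170.7 = 83.34 kN.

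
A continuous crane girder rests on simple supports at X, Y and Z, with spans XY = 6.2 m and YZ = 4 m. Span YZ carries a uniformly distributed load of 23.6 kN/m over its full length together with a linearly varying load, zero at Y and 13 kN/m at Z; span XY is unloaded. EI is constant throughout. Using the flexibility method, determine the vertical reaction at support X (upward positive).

R_X = -3.753 kN

Insert a hinge at Y; M_Y is the redundant, and each span becomes simply supported.
Rotations at Y on the released spans (each span's end-slope, ×1/EI):
  span YZ: UDL 23.6: wL³/(24EI) = 62.93/EI
  span YZ: triangular load, peak 13: 7w₀L³/(360EI) = 16.18/EI
  relative rotation θ_0 = (0 + 79.11)/EI = 79.11/EI
A unit hogging moment at Y produces rotation L₁/(3EI) + L₂/(3EI) = 3.4/EI.
Compatibility: M_Y·(L₁+L₂)/(3EI) = θ_0, giving M_Y = 23.27 kN·m (hogging).
Span XY, ΣM about X with M_Y applied at Y: R_Y^{XY}·6.2 = 0 + 23.27, so R_Y^{XY} = 3.753 kN and R_X = 0 − 3.753 = -3.753 kN.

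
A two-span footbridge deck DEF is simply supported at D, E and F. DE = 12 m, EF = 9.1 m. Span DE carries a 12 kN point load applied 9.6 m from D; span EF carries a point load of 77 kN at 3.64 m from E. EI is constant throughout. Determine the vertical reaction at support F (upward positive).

Release continuity at E by inserting a hinge; the redundant is the internal moment M_E. The primary structure is two simply-supported spans DE and EF.
End slopes at the hinge E, treating each span as simply supported:
  span DE: point load 12 at a = 9.6: Pab(L + a)/(6LEI) = 82.94/EI
  span EF: point load 77 at a = 3.64: Pab(L + b)/(6LEI) = 408.1/EI
  relative rotation θ_0 = (82.94 + 408.1)/EI = 491/EI
A unit hogging moment at E produces rotation L₁/(3EI) + L₂/(3EI) = 7.033/EI.
Compatibility: M_E·(L₁+L₂)/(3EI) = θ_0, giving M_E = 69.81 kN·m (hogging).
Span EF, ΣM about F: R_E^{EF}·9.1 = 420.4 + 69.81, so R_E^{EF} = 53.87 kN and R_F = 77 − 53.87 = 23.13 kN.

R_F = 23.13 kN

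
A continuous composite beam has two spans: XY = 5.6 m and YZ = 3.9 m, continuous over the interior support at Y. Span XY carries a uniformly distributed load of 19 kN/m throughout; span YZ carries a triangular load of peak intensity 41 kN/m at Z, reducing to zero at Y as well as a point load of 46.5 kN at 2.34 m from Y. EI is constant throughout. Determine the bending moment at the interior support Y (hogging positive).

M_Y = 71.35 kN·m

Release continuity at Y by inserting a hinge; the redundant is the internal moment M_Y. The primary structure is two simply-supported spans XY and YZ.
End slopes at the hinge Y, treating each span as simply supported:
  span XY: UDL 19: wL³/(24EI) = 139/EI
  span YZ: triangular load, peak 41: 7w₀L³/(360EI) = 47.29/EI
  span YZ: point load 46.5 at a = 2.34: Pab(L + b)/(6LEI) = 39.61/EI
  relative rotation θ_0 = (139 + 86.9)/EI = 225.9/EI
A unit hogging moment at Y produces rotation L₁/(3EI) + L₂/(3EI) = 3.167/EI.
Compatibility: M_Y·(L₁+L₂)/(3EI) = θ_0, giving M_Y = 71.35 kN·m (hogging).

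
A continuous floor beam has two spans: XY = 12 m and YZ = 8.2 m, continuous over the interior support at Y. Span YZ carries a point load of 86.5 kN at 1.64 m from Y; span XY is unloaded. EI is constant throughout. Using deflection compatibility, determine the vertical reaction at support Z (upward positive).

R_Z = 12.24 kN

Insert a hinge at Y; M_Y is the redundant, and each span becomes simply supported.
End slopes at the hinge Y, treating each span as simply supported:
  span YZ: point load 86.5 at a = 1.64: Pab(L + b)/(6LEI) = 279.2/EI
  relative rotation θ_0 = (0 + 279.2)/EI = 279.2/EI
A unit hogging moment at Y produces rotation L₁/(3EI) + L₂/(3EI) = 6.733/EI.
Compatibility: M_Y·(L₁+L₂)/(3EI) = θ_0, giving M_Y = 41.46 kN·m (hogging).
Span YZ, ΣM about Z: R_Y^{YZ}·8.2 = 567.4 + 41.46, so R_Y^{YZ} = 74.26 kN and R_Z = 86.5 − 74.26 = 12.24 kN.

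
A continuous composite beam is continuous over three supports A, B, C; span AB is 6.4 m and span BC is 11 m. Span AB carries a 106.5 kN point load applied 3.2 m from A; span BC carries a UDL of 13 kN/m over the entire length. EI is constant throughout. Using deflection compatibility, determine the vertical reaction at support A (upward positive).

Release continuity at B by inserting a hinge; the redundant is the internal moment M_B. The primary structure is two simply-supported spans AB and BC.
Rotations at B on the released spans (each span's end-slope, ×1/EI):
  span AB: point load 106.5 at a = 3.2: Pab(L + a)/(6LEI) = 272.6/EI
  span BC: UDL 13: wL³/(24EI) = 721/EI
  relative rotation θ_0 = (272.6 + 721)/EI = 993.6/EI
A unit hogging moment at B produces rotation L₁/(3EI) + L₂/(3EI) = 5.8/EI.
Compatibility: M_B·(L₁+L₂)/(3EI) = θ_0, giving M_B = 171.3 kN·m (hogging).
Span AB, ΣM about A with M_B applied at B: R_B^{AB}·6.4 = 340.8 + 171.3, so R_B^{AB} = 80.02 kN and R_A = 106.5 − 80.02 = 26.48 kN.

R_A = 26.48 kN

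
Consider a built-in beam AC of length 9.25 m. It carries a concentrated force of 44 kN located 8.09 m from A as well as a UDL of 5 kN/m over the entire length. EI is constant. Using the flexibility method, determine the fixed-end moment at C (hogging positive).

Take the two fixed-end moments M_A, M_C as redundants; the released structure is the simple span AC.
Simple-span end rotations at A and C under the given loads:
  at A: point load 44 at a = 8.09: Pab(L + b)/(6LEI) = 77.45/EI
  at C: point load 44 at a = 8.09: Pab(L + a)/(6LEI) = 129/EI
  at A: UDL 5: wL³/(24EI) = 164.9/EI
  at C: UDL 5: wL³/(24EI) = 164.9/EI
  θ_A0 = 242.3/EI,  θ_C0 = 293.9/EI
Flexibility coefficients: a unit moment at one end gives L/(3EI) there and L/(6EI) at the far end, so f₁₁ = f₂₂ = 3.083/EI and f₁₂ = f₂₁ = 1.542/EI.
Compatibility — zero rotation at each built-in end:
  3.083 M_A + 1.542 M_C = 242.3
  1.542 M_A + 3.083 M_C = 293.9
Solving the pair gives M_A = 41.25 kN·m and M_C = 74.69 kN·m (hogging).

M_C = 74.69 kN·m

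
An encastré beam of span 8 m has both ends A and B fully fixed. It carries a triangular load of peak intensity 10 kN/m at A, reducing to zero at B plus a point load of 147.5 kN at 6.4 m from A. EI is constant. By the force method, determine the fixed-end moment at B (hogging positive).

M_B = 172.4 kN·m

Release both end moments; the primary structure is a simply-supported span AB with redundants M_A and M_B.
End rotations of the released simple span under the applied load (×1/EI):
  at A: triangular load, peak 10: w₀L³/(45EI) = 113.8/EI
  at B: triangular load, peak 10: 7w₀L³/(360EI) = 99.56/EI
  at A: point load 147.5 at a = 6.4: Pab(L + b)/(6LEI) = 302.1/EI
  at B: point load 147.5 at a = 6.4: Pab(L + a)/(6LEI) = 453.1/EI
  θ_A0 = 415.9/EI,  θ_B0 = 552.7/EI
Flexibility coefficients: a unit moment at one end gives L/(3EI) there and L/(6EI) at the far end, so f₁₁ = f₂₂ = 2.667/EI and f₁₂ = f₂₁ = 1.333/EI.
Compatibility — zero rotation at each built-in end:
  2.667 M_A + 1.333 M_B = 415.9
  1.333 M_A + 2.667 M_B = 552.7
Solving the pair gives M_A = 69.76 kN·m and M_B = 172.4 kN·m (hogging).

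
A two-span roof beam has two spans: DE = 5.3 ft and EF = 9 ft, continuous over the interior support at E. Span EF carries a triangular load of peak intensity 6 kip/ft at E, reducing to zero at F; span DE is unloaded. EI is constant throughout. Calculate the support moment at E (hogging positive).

Take M_E as the redundant. Released structure: two simple spans DE and EF with a hinge at E.
Discontinuity in slope at E on the released structure — sum the simple-span end rotations:
  span EF: triangular load, peak 6: w₀L³/(45EI) = 97.2/EI
  relative rotation θ_0 = (0 + 97.2)/EI = 97.2/EI
A unit hogging moment at E produces rotation L₁/(3EI) + L₂/(3EI) = 4.767/EI.
Compatibility: M_E·(L₁+L₂)/(3EI) = θ_0, giving M_E = 20.39 kip·ft (hogging).

M_E = 20.39 kip·ft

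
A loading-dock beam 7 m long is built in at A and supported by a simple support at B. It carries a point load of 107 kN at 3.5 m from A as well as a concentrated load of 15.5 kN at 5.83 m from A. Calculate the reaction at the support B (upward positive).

R_B = 45.09 kN

Remove the prop at B; the released (primary) structure is a cantilever built in at A.
Primary-structure tip deflection at B by superposition:
  point load 107 at a = 3.5: Pa²(3L − a)/(6EI) = 3823/EI
  point load 15.5 at a = 5.83: Pa²(3L − a)/(6EI) = 1332/EI
  δ_0 = 5155/EI
Flexibility coefficient — unit upward force at B: δ_{BB} = L³/(3EI) = 114.3/EI.
The prop prevents deflection at B: R_B = δ_0/δ_{BB} = 5155/114.3 = 45.09 kN.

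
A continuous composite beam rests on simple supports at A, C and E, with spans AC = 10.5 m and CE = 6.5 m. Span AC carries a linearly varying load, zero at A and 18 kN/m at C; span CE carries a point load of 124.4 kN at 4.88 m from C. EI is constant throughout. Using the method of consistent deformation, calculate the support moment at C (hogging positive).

M_C = 117.8 kN·m

Release continuity at C by inserting a hinge; the redundant is the internal moment M_C. The primary structure is two simply-supported spans AC and CE.
Discontinuity in slope at C on the released structure — sum the simple-span end rotations:
  span AC: triangular load, peak 18: w₀L³/(45EI) = 463.1/EI
  span CE: point load 124.4 at a = 4.88: Pab(L + b)/(6LEI) = 204.8/EI
  relative rotation θ_0 = (463.1 + 204.8)/EI = 667.8/EI
A unit hogging moment at C produces rotation L₁/(3EI) + L₂/(3EI) = 5.667/EI.
Slope continuity at C: θ_0 = M_C·5.667/EI, so M_C = 667.8/5.667 = 117.8 kN·m (hogging).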